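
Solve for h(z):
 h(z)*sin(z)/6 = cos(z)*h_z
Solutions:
 h(z) = C1/cos(z)^(1/6)


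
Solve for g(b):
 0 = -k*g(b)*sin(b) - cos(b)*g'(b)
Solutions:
 g(b) = C1*exp(k*log(cos(b)))


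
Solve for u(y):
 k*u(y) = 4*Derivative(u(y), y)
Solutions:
 u(y) = C1*exp(k*y/4)


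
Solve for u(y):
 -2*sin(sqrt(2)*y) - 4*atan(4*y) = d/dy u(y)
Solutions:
 u(y) = C1 - 4*y*atan(4*y) + log(16*y^2 + 1)/2 + sqrt(2)*cos(sqrt(2)*y)


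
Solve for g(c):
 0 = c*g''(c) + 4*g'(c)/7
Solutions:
 g(c) = C1 + C2*c^(3/7)


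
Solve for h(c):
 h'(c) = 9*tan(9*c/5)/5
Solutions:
 h(c) = C1 - log(cos(9*c/5))


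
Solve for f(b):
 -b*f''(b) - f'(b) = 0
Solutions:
 f(b) = C1 + C2*log(b)


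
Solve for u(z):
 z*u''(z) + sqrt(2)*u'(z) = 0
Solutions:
 u(z) = C1 + C2*z^(1 - sqrt(2))


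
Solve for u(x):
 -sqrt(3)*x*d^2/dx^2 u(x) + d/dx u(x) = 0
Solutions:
 u(x) = C1 + C2*x^(sqrt(3)/3 + 1)


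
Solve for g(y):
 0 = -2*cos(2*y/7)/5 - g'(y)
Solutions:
 g(y) = C1 - 7*sin(2*y/7)/5


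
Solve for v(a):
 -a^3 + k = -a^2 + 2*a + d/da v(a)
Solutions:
 v(a) = C1 - a^4/4 + a^3/3 - a^2 + a*k


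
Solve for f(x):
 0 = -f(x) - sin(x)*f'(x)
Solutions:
 f(x) = C1*sqrt(cos(x) + 1)/sqrt(cos(x) - 1)


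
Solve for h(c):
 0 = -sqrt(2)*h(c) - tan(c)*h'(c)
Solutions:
 h(c) = C1/sin(c)^(sqrt(2))


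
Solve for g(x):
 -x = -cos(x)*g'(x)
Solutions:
 g(x) = C1 + Integral(x/cos(x), x)


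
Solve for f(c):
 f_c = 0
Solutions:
 f(c) = C1


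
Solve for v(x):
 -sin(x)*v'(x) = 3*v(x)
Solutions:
 v(x) = C1*(cos(x) + 1)^(3/2)/(cos(x) - 1)^(3/2)


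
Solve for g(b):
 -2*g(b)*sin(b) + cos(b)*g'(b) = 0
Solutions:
 g(b) = C1/cos(b)^2


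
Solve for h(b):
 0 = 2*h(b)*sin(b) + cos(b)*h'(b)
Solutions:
 h(b) = C1*cos(b)^2


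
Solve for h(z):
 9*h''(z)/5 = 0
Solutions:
 h(z) = C1 + C2*z


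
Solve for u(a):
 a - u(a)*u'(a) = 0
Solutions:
 u(a) = -sqrt(C1 + a^2)
 u(a) = sqrt(C1 + a^2)


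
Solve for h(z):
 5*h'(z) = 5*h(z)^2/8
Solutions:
 h(z) = -8/(C1 + z)


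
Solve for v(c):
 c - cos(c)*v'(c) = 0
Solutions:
 v(c) = C1 + Integral(c/cos(c), c)


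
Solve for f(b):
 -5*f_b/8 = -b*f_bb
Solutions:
 f(b) = C1 + C2*b^(13/8)


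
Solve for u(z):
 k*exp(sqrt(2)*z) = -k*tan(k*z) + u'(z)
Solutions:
 u(z) = C1 + k*Piecewise((sqrt(2)*exp(sqrt(2)*z)/2 + log(tan(k*z)^2 + 1)/(2*k), Ne(k, 0)), (sqrt(2)*exp(sqrt(2)*z)/2, True))


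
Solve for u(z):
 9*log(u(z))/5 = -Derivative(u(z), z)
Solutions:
 li(u(z)) = C1 - 9*z/5


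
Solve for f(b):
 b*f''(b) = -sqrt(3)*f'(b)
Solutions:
 f(b) = C1 + C2*b^(1 - sqrt(3))


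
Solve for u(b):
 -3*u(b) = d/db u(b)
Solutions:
 u(b) = C1*exp(-3*b)


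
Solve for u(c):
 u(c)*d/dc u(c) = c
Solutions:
 u(c) = -sqrt(C1 + c^2)
 u(c) = sqrt(C1 + c^2)


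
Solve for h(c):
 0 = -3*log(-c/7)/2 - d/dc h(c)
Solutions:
 h(c) = C1 - 3*c*log(-c)/2 + 3*c*(1 + log(7))/2


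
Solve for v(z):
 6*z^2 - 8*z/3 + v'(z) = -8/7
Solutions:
 v(z) = C1 - 2*z^3 + 4*z^2/3 - 8*z/7


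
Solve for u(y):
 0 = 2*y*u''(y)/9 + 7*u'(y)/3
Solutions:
 u(y) = C1 + C2/y^(19/2)


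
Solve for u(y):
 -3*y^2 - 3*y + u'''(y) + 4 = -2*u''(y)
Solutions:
 u(y) = C1 + C2*y + C3*exp(-2*y) + y^4/8 - y^2


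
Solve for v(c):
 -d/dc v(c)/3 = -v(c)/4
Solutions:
 v(c) = C1*exp(3*c/4)


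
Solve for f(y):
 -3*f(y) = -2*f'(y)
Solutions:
 f(y) = C1*exp(3*y/2)


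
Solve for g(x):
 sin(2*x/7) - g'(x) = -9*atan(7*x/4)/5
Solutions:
 g(x) = C1 + 9*x*atan(7*x/4)/5 - 18*log(49*x^2 + 16)/35 - 7*cos(2*x/7)/2


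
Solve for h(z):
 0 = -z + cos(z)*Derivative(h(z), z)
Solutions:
 h(z) = C1 + Integral(z/cos(z), z)


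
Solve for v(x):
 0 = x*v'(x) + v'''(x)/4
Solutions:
 v(x) = C1 + Integral(C2*airyai(-2^(2/3)*x) + C3*airybi(-2^(2/3)*x), x)


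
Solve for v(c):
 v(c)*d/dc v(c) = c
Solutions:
 v(c) = -sqrt(C1 + c^2)
 v(c) = sqrt(C1 + c^2)


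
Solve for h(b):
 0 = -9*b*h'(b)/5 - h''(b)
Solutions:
 h(b) = C1 + C2*erf(3*sqrt(10)*b/10)


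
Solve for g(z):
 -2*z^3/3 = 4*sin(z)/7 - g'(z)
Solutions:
 g(z) = C1 + z^4/6 - 4*cos(z)/7


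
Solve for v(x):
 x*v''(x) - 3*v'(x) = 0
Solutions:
 v(x) = C1 + C2*x^4


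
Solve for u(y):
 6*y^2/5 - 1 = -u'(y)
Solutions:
 u(y) = C1 - 2*y^3/5 + y


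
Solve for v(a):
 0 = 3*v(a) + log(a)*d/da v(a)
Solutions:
 v(a) = C1*exp(-3*li(a))


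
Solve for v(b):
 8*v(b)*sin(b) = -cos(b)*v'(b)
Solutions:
 v(b) = C1*cos(b)^8


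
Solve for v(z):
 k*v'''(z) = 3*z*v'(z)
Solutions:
 v(z) = C1 + Integral(C2*airyai(3^(1/3)*z*(1/k)^(1/3)) + C3*airybi(3^(1/3)*z*(1/k)^(1/3)), z)


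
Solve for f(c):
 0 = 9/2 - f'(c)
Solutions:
 f(c) = C1 + 9*c/2


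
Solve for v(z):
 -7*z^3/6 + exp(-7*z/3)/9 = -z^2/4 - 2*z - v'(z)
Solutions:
 v(z) = C1 + 7*z^4/24 - z^3/12 - z^2 + exp(-7*z/3)/21


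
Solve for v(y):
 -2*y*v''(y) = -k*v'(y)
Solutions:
 v(y) = C1 + y^(re(k)/2 + 1)*(C2*sin(log(y)*Abs(im(k))/2) + C3*cos(log(y)*im(k)/2))


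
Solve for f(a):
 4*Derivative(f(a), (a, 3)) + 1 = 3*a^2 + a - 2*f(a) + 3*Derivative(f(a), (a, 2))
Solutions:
 f(a) = C1*exp(a*((4*sqrt(14) + 15)^(-1/3) + 2 + (4*sqrt(14) + 15)^(1/3))/8)*sin(sqrt(3)*a*(-(4*sqrt(14) + 15)^(1/3) + (4*sqrt(14) + 15)^(-1/3))/8) + C2*exp(a*((4*sqrt(14) + 15)^(-1/3) + 2 + (4*sqrt(14) + 15)^(1/3))/8)*cos(sqrt(3)*a*(-(4*sqrt(14) + 15)^(1/3) + (4*sqrt(14) + 15)^(-1/3))/8) + C3*exp(a*(-(4*sqrt(14) + 15)^(1/3) - 1/(4*sqrt(14) + 15)^(1/3) + 1)/4) + 3*a^2/2 + a/2 + 4


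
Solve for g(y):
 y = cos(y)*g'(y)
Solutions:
 g(y) = C1 + Integral(y/cos(y), y)


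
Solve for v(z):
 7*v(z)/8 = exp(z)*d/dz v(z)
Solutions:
 v(z) = C1*exp(-7*exp(-z)/8)


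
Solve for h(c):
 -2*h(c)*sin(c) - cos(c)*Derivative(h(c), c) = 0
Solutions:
 h(c) = C1*cos(c)^2


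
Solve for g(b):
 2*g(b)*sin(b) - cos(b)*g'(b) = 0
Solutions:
 g(b) = C1/cos(b)^2


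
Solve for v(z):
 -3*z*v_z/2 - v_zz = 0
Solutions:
 v(z) = C1 + C2*erf(sqrt(3)*z/2)


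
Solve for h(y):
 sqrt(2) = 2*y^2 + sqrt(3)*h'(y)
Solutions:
 h(y) = C1 - 2*sqrt(3)*y^3/9 + sqrt(6)*y/3


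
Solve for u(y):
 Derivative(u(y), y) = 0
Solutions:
 u(y) = C1


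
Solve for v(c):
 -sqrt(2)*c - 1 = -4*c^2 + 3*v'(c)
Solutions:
 v(c) = C1 + 4*c^3/9 - sqrt(2)*c^2/6 - c/3


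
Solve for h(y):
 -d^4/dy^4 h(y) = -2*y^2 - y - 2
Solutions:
 h(y) = C1 + C2*y + C3*y^2 + C4*y^3 + y^6/180 + y^5/120 + y^4/12


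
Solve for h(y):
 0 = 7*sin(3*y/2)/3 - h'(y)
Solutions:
 h(y) = C1 - 14*cos(3*y/2)/9


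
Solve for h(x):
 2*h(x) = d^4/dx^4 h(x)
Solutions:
 h(x) = C1*exp(-2^(1/4)*x) + C2*exp(2^(1/4)*x) + C3*sin(2^(1/4)*x) + C4*cos(2^(1/4)*x)


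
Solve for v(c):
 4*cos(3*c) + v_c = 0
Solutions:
 v(c) = C1 - 4*sin(3*c)/3


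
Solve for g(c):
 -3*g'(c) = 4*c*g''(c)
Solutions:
 g(c) = C1 + C2*c^(1/4)


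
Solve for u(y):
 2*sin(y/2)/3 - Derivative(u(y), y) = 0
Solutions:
 u(y) = C1 - 4*cos(y/2)/3


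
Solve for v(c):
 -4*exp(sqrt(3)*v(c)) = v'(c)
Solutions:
 v(c) = sqrt(3)*(2*log(1/(C1 + 4*c)) - log(3))/6


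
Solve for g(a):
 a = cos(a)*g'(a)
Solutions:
 g(a) = C1 + Integral(a/cos(a), a)


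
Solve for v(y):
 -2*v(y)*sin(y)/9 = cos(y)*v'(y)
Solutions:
 v(y) = C1*cos(y)^(2/9)


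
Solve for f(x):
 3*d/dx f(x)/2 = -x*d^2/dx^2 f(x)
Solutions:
 f(x) = C1 + C2/sqrt(x)


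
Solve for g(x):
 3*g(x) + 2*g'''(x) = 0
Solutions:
 g(x) = C3*exp(-2^(2/3)*3^(1/3)*x/2) + (C1*sin(2^(2/3)*3^(5/6)*x/4) + C2*cos(2^(2/3)*3^(5/6)*x/4))*exp(2^(2/3)*3^(1/3)*x/4)


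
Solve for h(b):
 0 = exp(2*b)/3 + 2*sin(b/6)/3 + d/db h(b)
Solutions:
 h(b) = C1 - exp(2*b)/6 + 4*cos(b/6)


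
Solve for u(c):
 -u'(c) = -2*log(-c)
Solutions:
 u(c) = C1 + 2*c*log(-c) - 2*c


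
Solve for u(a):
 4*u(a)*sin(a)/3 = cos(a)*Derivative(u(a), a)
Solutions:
 u(a) = C1/cos(a)^(4/3)


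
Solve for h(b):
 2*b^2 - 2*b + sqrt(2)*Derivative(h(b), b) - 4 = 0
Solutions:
 h(b) = C1 - sqrt(2)*b^3/3 + sqrt(2)*b^2/2 + 2*sqrt(2)*b


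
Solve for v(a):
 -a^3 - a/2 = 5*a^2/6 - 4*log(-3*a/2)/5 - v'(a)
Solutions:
 v(a) = C1 + a^4/4 + 5*a^3/18 + a^2/4 - 4*a*log(-a)/5 + 4*a*(-log(3) + log(2) + 1)/5


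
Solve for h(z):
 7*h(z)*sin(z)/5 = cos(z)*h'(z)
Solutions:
 h(z) = C1/cos(z)^(7/5)


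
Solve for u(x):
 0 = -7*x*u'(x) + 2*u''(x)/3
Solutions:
 u(x) = C1 + C2*erfi(sqrt(21)*x/2)


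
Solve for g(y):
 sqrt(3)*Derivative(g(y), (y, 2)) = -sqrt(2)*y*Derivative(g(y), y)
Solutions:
 g(y) = C1 + C2*erf(6^(3/4)*y/6)


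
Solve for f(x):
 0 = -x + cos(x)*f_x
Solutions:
 f(x) = C1 + Integral(x/cos(x), x)


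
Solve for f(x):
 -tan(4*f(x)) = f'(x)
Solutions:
 f(x) = -asin(C1*exp(-4*x))/4 + pi/4
 f(x) = asin(C1*exp(-4*x))/4


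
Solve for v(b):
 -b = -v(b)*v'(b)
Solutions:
 v(b) = -sqrt(C1 + b^2)
 v(b) = sqrt(C1 + b^2)


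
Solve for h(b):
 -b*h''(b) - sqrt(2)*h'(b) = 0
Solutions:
 h(b) = C1 + C2*b^(1 - sqrt(2))


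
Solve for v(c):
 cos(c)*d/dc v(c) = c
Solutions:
 v(c) = C1 + Integral(c/cos(c), c)


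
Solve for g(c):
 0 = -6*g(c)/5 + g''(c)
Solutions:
 g(c) = C1*exp(-sqrt(30)*c/5) + C2*exp(sqrt(30)*c/5)


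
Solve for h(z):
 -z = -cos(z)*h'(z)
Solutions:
 h(z) = C1 + Integral(z/cos(z), z)


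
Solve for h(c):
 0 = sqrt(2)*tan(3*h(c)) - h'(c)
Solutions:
 h(c) = -asin(C1*exp(3*sqrt(2)*c))/3 + pi/3
 h(c) = asin(C1*exp(3*sqrt(2)*c))/3


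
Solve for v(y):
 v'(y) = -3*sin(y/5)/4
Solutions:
 v(y) = C1 + 15*cos(y/5)/4


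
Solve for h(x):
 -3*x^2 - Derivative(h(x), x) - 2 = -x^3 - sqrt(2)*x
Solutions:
 h(x) = C1 + x^4/4 - x^3 + sqrt(2)*x^2/2 - 2*x


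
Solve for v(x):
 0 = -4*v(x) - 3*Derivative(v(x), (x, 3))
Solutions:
 v(x) = C3*exp(-6^(2/3)*x/3) + (C1*sin(2^(2/3)*3^(1/6)*x/2) + C2*cos(2^(2/3)*3^(1/6)*x/2))*exp(6^(2/3)*x/6)


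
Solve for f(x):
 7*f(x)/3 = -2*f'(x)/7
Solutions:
 f(x) = C1*exp(-49*x/6)


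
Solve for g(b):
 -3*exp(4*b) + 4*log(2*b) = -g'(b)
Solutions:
 g(b) = C1 - 4*b*log(b) + 4*b*(1 - log(2)) + 3*exp(4*b)/4


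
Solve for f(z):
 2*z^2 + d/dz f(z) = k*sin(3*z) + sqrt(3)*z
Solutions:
 f(z) = C1 - k*cos(3*z)/3 - 2*z^3/3 + sqrt(3)*z^2/2


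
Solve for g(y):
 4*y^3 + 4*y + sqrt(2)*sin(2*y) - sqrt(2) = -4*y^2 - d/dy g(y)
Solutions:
 g(y) = C1 - y^4 - 4*y^3/3 - 2*y^2 + sqrt(2)*y + sqrt(2)*cos(2*y)/2


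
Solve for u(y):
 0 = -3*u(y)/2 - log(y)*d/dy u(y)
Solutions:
 u(y) = C1*exp(-3*li(y)/2)


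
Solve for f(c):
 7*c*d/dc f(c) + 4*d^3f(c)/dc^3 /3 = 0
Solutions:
 f(c) = C1 + Integral(C2*airyai(-42^(1/3)*c/2) + C3*airybi(-42^(1/3)*c/2), c)


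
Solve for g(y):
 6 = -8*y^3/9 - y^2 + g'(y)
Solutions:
 g(y) = C1 + 2*y^4/9 + y^3/3 + 6*y


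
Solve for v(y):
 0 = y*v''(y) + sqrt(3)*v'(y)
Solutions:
 v(y) = C1 + C2*y^(1 - sqrt(3))


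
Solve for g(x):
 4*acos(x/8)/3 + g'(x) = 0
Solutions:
 g(x) = C1 - 4*x*acos(x/8)/3 + 4*sqrt(64 - x^2)/3


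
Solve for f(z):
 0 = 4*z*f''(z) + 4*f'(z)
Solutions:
 f(z) = C1 + C2*log(z)


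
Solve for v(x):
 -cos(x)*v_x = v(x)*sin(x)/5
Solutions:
 v(x) = C1*cos(x)^(1/5)


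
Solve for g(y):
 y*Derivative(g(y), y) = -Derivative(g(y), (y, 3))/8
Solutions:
 g(y) = C1 + Integral(C2*airyai(-2*y) + C3*airybi(-2*y), y)


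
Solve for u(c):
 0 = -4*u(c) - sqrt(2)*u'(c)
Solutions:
 u(c) = C1*exp(-2*sqrt(2)*c)


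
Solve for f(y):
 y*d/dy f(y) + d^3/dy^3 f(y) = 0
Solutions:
 f(y) = C1 + Integral(C2*airyai(-y) + C3*airybi(-y), y)


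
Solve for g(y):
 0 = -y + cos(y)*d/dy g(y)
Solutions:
 g(y) = C1 + Integral(y/cos(y), y)


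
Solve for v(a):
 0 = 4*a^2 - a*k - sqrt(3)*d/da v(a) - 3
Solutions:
 v(a) = C1 + 4*sqrt(3)*a^3/9 - sqrt(3)*a^2*k/6 - sqrt(3)*a


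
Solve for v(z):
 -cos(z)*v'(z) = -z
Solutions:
 v(z) = C1 + Integral(z/cos(z), z)


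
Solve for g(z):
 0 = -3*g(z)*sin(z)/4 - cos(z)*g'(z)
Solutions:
 g(z) = C1*cos(z)^(3/4)


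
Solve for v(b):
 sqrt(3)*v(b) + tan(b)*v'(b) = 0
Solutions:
 v(b) = C1/sin(b)^(sqrt(3))


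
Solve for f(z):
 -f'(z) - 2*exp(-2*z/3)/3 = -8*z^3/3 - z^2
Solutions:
 f(z) = C1 + 2*z^4/3 + z^3/3 + exp(-2*z/3)


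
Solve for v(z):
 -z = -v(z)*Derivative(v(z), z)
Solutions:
 v(z) = -sqrt(C1 + z^2)
 v(z) = sqrt(C1 + z^2)


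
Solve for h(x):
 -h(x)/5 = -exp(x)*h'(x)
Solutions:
 h(x) = C1*exp(-exp(-x)/5)


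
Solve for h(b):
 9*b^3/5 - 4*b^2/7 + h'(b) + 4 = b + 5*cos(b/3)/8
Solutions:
 h(b) = C1 - 9*b^4/20 + 4*b^3/21 + b^2/2 - 4*b + 15*sin(b/3)/8


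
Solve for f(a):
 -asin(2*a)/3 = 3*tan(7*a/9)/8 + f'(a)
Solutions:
 f(a) = C1 - a*asin(2*a)/3 - sqrt(1 - 4*a^2)/6 + 27*log(cos(7*a/9))/56


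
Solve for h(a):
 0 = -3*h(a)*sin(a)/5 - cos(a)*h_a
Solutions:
 h(a) = C1*cos(a)^(3/5)


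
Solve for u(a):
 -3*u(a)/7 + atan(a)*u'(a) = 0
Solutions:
 u(a) = C1*exp(3*Integral(1/atan(a), a)/7)


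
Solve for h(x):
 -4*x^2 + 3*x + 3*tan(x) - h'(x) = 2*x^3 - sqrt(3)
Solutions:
 h(x) = C1 - x^4/2 - 4*x^3/3 + 3*x^2/2 + sqrt(3)*x - 3*log(cos(x))


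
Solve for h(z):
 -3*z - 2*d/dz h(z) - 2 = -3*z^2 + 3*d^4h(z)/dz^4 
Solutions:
 h(z) = C1 + C4*exp(-2^(1/3)*3^(2/3)*z/3) + z^3/2 - 3*z^2/4 - z + (C2*sin(2^(1/3)*3^(1/6)*z/2) + C3*cos(2^(1/3)*3^(1/6)*z/2))*exp(2^(1/3)*3^(2/3)*z/6)


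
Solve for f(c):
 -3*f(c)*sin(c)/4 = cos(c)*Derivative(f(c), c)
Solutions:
 f(c) = C1*cos(c)^(3/4)


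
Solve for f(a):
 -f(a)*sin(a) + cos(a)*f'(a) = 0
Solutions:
 f(a) = C1/cos(a)


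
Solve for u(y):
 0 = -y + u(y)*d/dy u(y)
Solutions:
 u(y) = -sqrt(C1 + y^2)
 u(y) = sqrt(C1 + y^2)


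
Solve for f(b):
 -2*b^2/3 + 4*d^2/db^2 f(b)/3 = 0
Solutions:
 f(b) = C1 + C2*b + b^4/24


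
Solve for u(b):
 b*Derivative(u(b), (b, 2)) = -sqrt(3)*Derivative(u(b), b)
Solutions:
 u(b) = C1 + C2*b^(1 - sqrt(3))


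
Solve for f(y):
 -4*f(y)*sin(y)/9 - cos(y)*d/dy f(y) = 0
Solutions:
 f(y) = C1*cos(y)^(4/9)


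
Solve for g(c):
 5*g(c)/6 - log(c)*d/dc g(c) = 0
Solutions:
 g(c) = C1*exp(5*li(c)/6)


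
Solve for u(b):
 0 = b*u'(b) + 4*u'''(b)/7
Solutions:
 u(b) = C1 + Integral(C2*airyai(-14^(1/3)*b/2) + C3*airybi(-14^(1/3)*b/2), b)


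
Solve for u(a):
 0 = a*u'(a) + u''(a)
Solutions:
 u(a) = C1 + C2*erf(sqrt(2)*a/2)


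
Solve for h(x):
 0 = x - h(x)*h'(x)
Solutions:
 h(x) = -sqrt(C1 + x^2)
 h(x) = sqrt(C1 + x^2)


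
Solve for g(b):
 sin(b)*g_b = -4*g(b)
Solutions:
 g(b) = C1*(cos(b)^2 + 2*cos(b) + 1)/(cos(b)^2 - 2*cos(b) + 1)


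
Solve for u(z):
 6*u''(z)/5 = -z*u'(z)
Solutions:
 u(z) = C1 + C2*erf(sqrt(15)*z/6)


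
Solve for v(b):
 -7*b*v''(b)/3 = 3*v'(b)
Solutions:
 v(b) = C1 + C2/b^(2/7)


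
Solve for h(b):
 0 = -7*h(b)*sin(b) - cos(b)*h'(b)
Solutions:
 h(b) = C1*cos(b)^7


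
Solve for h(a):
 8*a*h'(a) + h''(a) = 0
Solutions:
 h(a) = C1 + C2*erf(2*a)


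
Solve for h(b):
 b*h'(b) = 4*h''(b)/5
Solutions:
 h(b) = C1 + C2*erfi(sqrt(10)*b/4)


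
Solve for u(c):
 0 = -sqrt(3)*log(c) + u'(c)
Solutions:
 u(c) = C1 + sqrt(3)*c*log(c) - sqrt(3)*c


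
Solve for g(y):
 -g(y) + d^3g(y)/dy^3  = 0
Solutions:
 g(y) = C3*exp(y) + (C1*sin(sqrt(3)*y/2) + C2*cos(sqrt(3)*y/2))*exp(-y/2)


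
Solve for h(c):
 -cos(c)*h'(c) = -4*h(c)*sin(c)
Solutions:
 h(c) = C1/cos(c)^4


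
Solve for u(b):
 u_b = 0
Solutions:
 u(b) = C1


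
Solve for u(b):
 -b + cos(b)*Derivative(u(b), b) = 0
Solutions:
 u(b) = C1 + Integral(b/cos(b), b)


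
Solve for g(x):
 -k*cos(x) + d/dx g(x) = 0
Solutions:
 g(x) = C1 + k*sin(x)


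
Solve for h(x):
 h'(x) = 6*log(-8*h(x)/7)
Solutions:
 -Integral(1/(log(-_y) - log(7) + 3*log(2)), (_y, h(x)))/6 = C1 - x


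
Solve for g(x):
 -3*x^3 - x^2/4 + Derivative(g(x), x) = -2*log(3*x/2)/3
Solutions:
 g(x) = C1 + 3*x^4/4 + x^3/12 - 2*x*log(x)/3 - 2*x*log(3)/3 + 2*x*log(2)/3 + 2*x/3


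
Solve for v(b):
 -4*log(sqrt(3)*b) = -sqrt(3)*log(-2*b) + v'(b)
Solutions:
 v(b) = C1 - b*(4 - sqrt(3))*log(b) + b*(-2*log(3) - sqrt(3) + sqrt(3)*log(2) + 4 + sqrt(3)*I*pi)


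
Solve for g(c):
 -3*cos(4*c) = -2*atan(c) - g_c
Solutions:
 g(c) = C1 - 2*c*atan(c) + log(c^2 + 1) + 3*sin(4*c)/4


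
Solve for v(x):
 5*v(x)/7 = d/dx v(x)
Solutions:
 v(x) = C1*exp(5*x/7)


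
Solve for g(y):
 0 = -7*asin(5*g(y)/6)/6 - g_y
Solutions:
 Integral(1/asin(5*_y/6), (_y, g(y))) = C1 - 7*y/6


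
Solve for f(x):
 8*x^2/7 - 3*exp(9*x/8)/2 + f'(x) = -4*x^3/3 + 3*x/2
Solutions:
 f(x) = C1 - x^4/3 - 8*x^3/21 + 3*x^2/4 + 4*exp(9*x/8)/3


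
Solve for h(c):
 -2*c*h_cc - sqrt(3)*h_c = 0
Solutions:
 h(c) = C1 + C2*c^(1 - sqrt(3)/2)


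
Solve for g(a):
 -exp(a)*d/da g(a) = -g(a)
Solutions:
 g(a) = C1*exp(-exp(-a))


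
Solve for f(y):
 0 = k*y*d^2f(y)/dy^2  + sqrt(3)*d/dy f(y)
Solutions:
 f(y) = C1 + y^(((re(k) - sqrt(3))*re(k) + im(k)^2)/(re(k)^2 + im(k)^2))*(C2*sin(sqrt(3)*log(y)*Abs(im(k))/(re(k)^2 + im(k)^2)) + C3*cos(sqrt(3)*log(y)*im(k)/(re(k)^2 + im(k)^2)))


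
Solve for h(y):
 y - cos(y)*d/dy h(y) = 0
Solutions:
 h(y) = C1 + Integral(y/cos(y), y)


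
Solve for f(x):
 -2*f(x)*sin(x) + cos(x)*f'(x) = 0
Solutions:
 f(x) = C1/cos(x)^2


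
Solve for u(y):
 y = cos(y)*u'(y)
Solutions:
 u(y) = C1 + Integral(y/cos(y), y)


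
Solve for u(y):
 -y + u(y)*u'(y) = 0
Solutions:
 u(y) = -sqrt(C1 + y^2)
 u(y) = sqrt(C1 + y^2)


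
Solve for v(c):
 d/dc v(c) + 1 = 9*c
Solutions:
 v(c) = C1 + 9*c^2/2 - c


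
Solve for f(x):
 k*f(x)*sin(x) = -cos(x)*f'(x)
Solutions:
 f(x) = C1*exp(k*log(cos(x)))


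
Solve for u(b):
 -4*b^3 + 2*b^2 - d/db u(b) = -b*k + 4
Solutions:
 u(b) = C1 - b^4 + 2*b^3/3 + b^2*k/2 - 4*b


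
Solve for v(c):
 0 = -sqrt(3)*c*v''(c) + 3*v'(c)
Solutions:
 v(c) = C1 + C2*c^(1 + sqrt(3))


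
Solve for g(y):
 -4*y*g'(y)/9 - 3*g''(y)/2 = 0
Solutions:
 g(y) = C1 + C2*erf(2*sqrt(3)*y/9)


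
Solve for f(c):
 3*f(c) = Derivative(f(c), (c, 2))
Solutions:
 f(c) = C1*exp(-sqrt(3)*c) + C2*exp(sqrt(3)*c)


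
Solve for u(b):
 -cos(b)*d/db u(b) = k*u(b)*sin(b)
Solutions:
 u(b) = C1*exp(k*log(cos(b)))


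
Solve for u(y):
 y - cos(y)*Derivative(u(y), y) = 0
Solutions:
 u(y) = C1 + Integral(y/cos(y), y)


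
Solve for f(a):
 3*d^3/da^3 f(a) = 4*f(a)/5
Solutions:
 f(a) = C3*exp(30^(2/3)*a/15) + (C1*sin(10^(2/3)*3^(1/6)*a/10) + C2*cos(10^(2/3)*3^(1/6)*a/10))*exp(-30^(2/3)*a/30)


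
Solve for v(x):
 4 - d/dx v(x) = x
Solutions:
 v(x) = C1 - x^2/2 + 4*x


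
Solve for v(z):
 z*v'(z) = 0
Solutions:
 v(z) = C1


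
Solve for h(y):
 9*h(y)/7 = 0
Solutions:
 h(y) = 0


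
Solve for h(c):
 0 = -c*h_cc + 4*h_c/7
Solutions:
 h(c) = C1 + C2*c^(11/7)


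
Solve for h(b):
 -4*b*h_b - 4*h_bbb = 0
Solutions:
 h(b) = C1 + Integral(C2*airyai(-b) + C3*airybi(-b), b)


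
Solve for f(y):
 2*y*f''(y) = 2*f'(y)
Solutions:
 f(y) = C1 + C2*y^2


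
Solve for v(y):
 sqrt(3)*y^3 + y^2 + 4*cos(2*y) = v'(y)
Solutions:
 v(y) = C1 + sqrt(3)*y^4/4 + y^3/3 + 2*sin(2*y)


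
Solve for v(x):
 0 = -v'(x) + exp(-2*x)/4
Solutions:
 v(x) = C1 - exp(-2*x)/8


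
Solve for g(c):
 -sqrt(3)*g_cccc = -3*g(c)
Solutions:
 g(c) = C1*exp(-3^(1/8)*c) + C2*exp(3^(1/8)*c) + C3*sin(3^(1/8)*c) + C4*cos(3^(1/8)*c)


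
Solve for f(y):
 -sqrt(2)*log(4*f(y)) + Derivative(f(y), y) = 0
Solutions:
 -sqrt(2)*Integral(1/(log(_y) + 2*log(2)), (_y, f(y)))/2 = C1 - y


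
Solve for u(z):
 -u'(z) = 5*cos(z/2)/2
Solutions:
 u(z) = C1 - 5*sin(z/2)


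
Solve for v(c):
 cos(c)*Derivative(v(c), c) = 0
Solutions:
 v(c) = C1


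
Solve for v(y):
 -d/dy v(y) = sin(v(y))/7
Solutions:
 y/7 + log(cos(v(y)) - 1)/2 - log(cos(v(y)) + 1)/2 = C1


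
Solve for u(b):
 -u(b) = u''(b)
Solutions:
 u(b) = C1*sin(b) + C2*cos(b)


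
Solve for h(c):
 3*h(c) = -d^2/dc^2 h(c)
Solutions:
 h(c) = C1*sin(sqrt(3)*c) + C2*cos(sqrt(3)*c)


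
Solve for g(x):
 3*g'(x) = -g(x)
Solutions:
 g(x) = C1*exp(-x/3)


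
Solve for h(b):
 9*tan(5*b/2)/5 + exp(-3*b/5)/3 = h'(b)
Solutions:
 h(b) = C1 + 9*log(tan(5*b/2)^2 + 1)/25 - 5*exp(-3*b/5)/9


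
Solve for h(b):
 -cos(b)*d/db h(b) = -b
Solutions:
 h(b) = C1 + Integral(b/cos(b), b)


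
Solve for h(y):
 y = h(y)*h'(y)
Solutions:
 h(y) = -sqrt(C1 + y^2)
 h(y) = sqrt(C1 + y^2)


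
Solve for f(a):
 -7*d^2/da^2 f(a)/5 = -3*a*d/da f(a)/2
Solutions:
 f(a) = C1 + C2*erfi(sqrt(105)*a/14)


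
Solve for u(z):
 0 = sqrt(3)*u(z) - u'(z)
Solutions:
 u(z) = C1*exp(sqrt(3)*z)


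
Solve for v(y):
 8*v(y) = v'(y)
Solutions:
 v(y) = C1*exp(8*y)


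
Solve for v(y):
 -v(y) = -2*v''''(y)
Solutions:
 v(y) = C1*exp(-2^(3/4)*y/2) + C2*exp(2^(3/4)*y/2) + C3*sin(2^(3/4)*y/2) + C4*cos(2^(3/4)*y/2)


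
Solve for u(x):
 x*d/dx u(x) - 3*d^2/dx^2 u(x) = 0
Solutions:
 u(x) = C1 + C2*erfi(sqrt(6)*x/6)


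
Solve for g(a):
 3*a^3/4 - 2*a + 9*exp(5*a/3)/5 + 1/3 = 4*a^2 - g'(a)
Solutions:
 g(a) = C1 - 3*a^4/16 + 4*a^3/3 + a^2 - a/3 - 27*exp(5*a/3)/25


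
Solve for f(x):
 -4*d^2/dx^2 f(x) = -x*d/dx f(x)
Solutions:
 f(x) = C1 + C2*erfi(sqrt(2)*x/4)


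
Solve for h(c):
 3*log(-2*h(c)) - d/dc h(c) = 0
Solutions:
 -Integral(1/(log(-_y) + log(2)), (_y, h(c)))/3 = C1 - c


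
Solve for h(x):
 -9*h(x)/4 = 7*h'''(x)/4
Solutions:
 h(x) = C3*exp(-21^(2/3)*x/7) + (C1*sin(3*3^(1/6)*7^(2/3)*x/14) + C2*cos(3*3^(1/6)*7^(2/3)*x/14))*exp(21^(2/3)*x/14)


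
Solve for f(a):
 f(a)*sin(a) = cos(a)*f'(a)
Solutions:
 f(a) = C1/cos(a)


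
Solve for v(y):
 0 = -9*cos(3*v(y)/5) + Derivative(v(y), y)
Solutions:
 -9*y - 5*log(sin(3*v(y)/5) - 1)/6 + 5*log(sin(3*v(y)/5) + 1)/6 = C1


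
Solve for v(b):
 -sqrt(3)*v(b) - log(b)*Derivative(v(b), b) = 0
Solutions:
 v(b) = C1*exp(-sqrt(3)*li(b))


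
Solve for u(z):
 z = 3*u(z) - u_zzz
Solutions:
 u(z) = C3*exp(3^(1/3)*z) + z/3 + (C1*sin(3^(5/6)*z/2) + C2*cos(3^(5/6)*z/2))*exp(-3^(1/3)*z/2)


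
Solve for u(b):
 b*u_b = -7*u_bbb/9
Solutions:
 u(b) = C1 + Integral(C2*airyai(-21^(2/3)*b/7) + C3*airybi(-21^(2/3)*b/7), b)


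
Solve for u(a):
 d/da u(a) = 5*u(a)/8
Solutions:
 u(a) = C1*exp(5*a/8)


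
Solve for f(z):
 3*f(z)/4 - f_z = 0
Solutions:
 f(z) = C1*exp(3*z/4)


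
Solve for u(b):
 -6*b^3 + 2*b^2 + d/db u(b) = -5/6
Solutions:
 u(b) = C1 + 3*b^4/2 - 2*b^3/3 - 5*b/6


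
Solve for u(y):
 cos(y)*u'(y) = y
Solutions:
 u(y) = C1 + Integral(y/cos(y), y)


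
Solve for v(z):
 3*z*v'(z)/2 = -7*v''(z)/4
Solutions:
 v(z) = C1 + C2*erf(sqrt(21)*z/7)


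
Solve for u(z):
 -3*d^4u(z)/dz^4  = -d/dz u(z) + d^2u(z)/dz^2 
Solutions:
 u(z) = C1 + C2*exp(-2^(1/3)*z*(-2/(9 + sqrt(85))^(1/3) + 2^(1/3)*(9 + sqrt(85))^(1/3))/12)*sin(2^(1/3)*sqrt(3)*z*(2/(9 + sqrt(85))^(1/3) + 2^(1/3)*(9 + sqrt(85))^(1/3))/12) + C3*exp(-2^(1/3)*z*(-2/(9 + sqrt(85))^(1/3) + 2^(1/3)*(9 + sqrt(85))^(1/3))/12)*cos(2^(1/3)*sqrt(3)*z*(2/(9 + sqrt(85))^(1/3) + 2^(1/3)*(9 + sqrt(85))^(1/3))/12) + C4*exp(2^(1/3)*z*(-2/(9 + sqrt(85))^(1/3) + 2^(1/3)*(9 + sqrt(85))^(1/3))/6)


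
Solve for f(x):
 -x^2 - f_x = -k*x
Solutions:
 f(x) = C1 + k*x^2/2 - x^3/3


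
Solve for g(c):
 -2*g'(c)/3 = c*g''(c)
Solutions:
 g(c) = C1 + C2*c^(1/3)


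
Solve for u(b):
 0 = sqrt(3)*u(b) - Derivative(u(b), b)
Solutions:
 u(b) = C1*exp(sqrt(3)*b)


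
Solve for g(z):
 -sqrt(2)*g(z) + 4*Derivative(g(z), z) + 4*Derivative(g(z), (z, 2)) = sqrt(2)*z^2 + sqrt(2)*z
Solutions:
 g(z) = C1*exp(z*(-1 + sqrt(1 + sqrt(2)))/2) + C2*exp(-z*(1 + sqrt(1 + sqrt(2)))/2) - z^2 - 4*sqrt(2)*z - z - 16 - 6*sqrt(2)


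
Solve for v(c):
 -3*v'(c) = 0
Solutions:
 v(c) = C1


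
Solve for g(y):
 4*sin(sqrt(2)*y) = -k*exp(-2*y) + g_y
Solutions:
 g(y) = C1 - k*exp(-2*y)/2 - 2*sqrt(2)*cos(sqrt(2)*y)


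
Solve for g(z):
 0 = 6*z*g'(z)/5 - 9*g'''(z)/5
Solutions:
 g(z) = C1 + Integral(C2*airyai(2^(1/3)*3^(2/3)*z/3) + C3*airybi(2^(1/3)*3^(2/3)*z/3), z)


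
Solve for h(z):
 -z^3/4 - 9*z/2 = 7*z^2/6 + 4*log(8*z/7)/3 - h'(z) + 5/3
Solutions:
 h(z) = C1 + z^4/16 + 7*z^3/18 + 9*z^2/4 + 4*z*log(z)/3 - 4*z*log(7)/3 + z/3 + 4*z*log(2)


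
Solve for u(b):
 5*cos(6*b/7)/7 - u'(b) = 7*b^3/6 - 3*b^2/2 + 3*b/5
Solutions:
 u(b) = C1 - 7*b^4/24 + b^3/2 - 3*b^2/10 + 5*sin(6*b/7)/6


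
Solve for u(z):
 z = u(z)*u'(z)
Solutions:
 u(z) = -sqrt(C1 + z^2)
 u(z) = sqrt(C1 + z^2)


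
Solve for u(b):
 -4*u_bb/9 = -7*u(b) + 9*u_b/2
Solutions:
 u(b) = C1*exp(3*b*(-27 + sqrt(1177))/16) + C2*exp(-3*b*(27 + sqrt(1177))/16)


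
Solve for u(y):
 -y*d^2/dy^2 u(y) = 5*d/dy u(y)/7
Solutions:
 u(y) = C1 + C2*y^(2/7)


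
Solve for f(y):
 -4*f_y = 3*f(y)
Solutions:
 f(y) = C1*exp(-3*y/4)


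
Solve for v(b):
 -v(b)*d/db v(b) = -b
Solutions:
 v(b) = -sqrt(C1 + b^2)
 v(b) = sqrt(C1 + b^2)


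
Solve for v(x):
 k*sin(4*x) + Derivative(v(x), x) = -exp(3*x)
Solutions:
 v(x) = C1 + k*cos(4*x)/4 - exp(3*x)/3


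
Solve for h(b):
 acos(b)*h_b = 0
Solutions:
 h(b) = C1


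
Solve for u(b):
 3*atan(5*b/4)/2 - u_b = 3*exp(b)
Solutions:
 u(b) = C1 + 3*b*atan(5*b/4)/2 - 3*exp(b) - 3*log(25*b^2 + 16)/5


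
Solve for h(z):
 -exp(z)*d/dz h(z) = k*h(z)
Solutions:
 h(z) = C1*exp(k*exp(-z))


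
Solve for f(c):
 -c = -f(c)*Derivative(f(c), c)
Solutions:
 f(c) = -sqrt(C1 + c^2)
 f(c) = sqrt(C1 + c^2)


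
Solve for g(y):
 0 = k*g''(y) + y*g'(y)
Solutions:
 g(y) = C1 + C2*sqrt(k)*erf(sqrt(2)*y*sqrt(1/k)/2)


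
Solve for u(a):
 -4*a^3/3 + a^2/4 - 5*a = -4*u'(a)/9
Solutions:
 u(a) = C1 + 3*a^4/4 - 3*a^3/16 + 45*a^2/8


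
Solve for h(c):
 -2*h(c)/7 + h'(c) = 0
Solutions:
 h(c) = C1*exp(2*c/7)


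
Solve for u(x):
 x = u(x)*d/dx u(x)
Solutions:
 u(x) = -sqrt(C1 + x^2)
 u(x) = sqrt(C1 + x^2)


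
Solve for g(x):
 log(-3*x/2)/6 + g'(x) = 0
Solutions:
 g(x) = C1 - x*log(-x)/6 + x*(-log(3) + log(2) + 1)/6


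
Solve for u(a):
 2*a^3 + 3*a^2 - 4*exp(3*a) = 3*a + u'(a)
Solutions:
 u(a) = C1 + a^4/2 + a^3 - 3*a^2/2 - 4*exp(3*a)/3


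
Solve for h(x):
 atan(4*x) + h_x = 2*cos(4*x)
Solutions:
 h(x) = C1 - x*atan(4*x) + log(16*x^2 + 1)/8 + sin(4*x)/2


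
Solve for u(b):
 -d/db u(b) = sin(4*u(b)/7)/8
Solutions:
 b/8 + 7*log(cos(4*u(b)/7) - 1)/8 - 7*log(cos(4*u(b)/7) + 1)/8 = C1


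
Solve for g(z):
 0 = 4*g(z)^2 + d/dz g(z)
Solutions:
 g(z) = 1/(C1 + 4*z)


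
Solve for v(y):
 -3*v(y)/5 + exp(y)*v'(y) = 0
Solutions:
 v(y) = C1*exp(-3*exp(-y)/5)


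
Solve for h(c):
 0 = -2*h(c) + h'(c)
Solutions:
 h(c) = C1*exp(2*c)


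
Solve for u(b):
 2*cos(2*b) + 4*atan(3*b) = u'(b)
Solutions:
 u(b) = C1 + 4*b*atan(3*b) - 2*log(9*b^2 + 1)/3 + sin(2*b)


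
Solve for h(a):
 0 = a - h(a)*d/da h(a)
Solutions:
 h(a) = -sqrt(C1 + a^2)
 h(a) = sqrt(C1 + a^2)


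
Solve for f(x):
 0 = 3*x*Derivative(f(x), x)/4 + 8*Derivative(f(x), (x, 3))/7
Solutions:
 f(x) = C1 + Integral(C2*airyai(-42^(1/3)*x/4) + C3*airybi(-42^(1/3)*x/4), x)


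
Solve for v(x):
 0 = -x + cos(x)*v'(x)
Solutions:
 v(x) = C1 + Integral(x/cos(x), x)


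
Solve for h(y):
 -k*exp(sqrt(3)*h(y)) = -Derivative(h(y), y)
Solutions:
 h(y) = sqrt(3)*(2*log(-1/(C1 + k*y)) - log(3))/6


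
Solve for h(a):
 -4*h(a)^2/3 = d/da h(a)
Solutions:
 h(a) = 3/(C1 + 4*a)


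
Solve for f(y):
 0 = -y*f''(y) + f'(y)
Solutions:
 f(y) = C1 + C2*y^2


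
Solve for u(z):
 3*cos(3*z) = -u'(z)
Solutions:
 u(z) = C1 - sin(3*z)


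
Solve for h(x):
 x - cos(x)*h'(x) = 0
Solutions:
 h(x) = C1 + Integral(x/cos(x), x)


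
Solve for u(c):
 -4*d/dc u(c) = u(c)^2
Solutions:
 u(c) = 4/(C1 + c)


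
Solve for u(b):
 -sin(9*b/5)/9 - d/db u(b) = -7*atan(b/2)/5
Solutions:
 u(b) = C1 + 7*b*atan(b/2)/5 - 7*log(b^2 + 4)/5 + 5*cos(9*b/5)/81


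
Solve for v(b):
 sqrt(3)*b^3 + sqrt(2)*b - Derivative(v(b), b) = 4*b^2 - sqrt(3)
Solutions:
 v(b) = C1 + sqrt(3)*b^4/4 - 4*b^3/3 + sqrt(2)*b^2/2 + sqrt(3)*b


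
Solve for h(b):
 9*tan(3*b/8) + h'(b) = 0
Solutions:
 h(b) = C1 + 24*log(cos(3*b/8))


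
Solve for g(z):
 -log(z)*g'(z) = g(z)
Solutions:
 g(z) = C1*exp(-li(z))


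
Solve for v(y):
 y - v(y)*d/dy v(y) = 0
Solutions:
 v(y) = -sqrt(C1 + y^2)
 v(y) = sqrt(C1 + y^2)


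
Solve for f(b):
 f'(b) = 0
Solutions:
 f(b) = C1


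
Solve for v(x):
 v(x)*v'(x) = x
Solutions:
 v(x) = -sqrt(C1 + x^2)
 v(x) = sqrt(C1 + x^2)


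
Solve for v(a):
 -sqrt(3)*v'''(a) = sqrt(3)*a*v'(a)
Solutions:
 v(a) = C1 + Integral(C2*airyai(-a) + C3*airybi(-a), a)


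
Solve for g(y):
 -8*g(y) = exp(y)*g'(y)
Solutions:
 g(y) = C1*exp(8*exp(-y))


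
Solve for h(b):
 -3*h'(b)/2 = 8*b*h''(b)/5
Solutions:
 h(b) = C1 + C2*b^(1/16)


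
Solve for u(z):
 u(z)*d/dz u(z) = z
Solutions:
 u(z) = -sqrt(C1 + z^2)
 u(z) = sqrt(C1 + z^2)


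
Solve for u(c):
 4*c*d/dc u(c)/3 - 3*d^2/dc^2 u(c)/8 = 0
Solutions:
 u(c) = C1 + C2*erfi(4*c/3)


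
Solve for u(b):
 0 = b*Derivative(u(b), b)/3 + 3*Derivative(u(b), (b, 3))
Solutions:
 u(b) = C1 + Integral(C2*airyai(-3^(1/3)*b/3) + C3*airybi(-3^(1/3)*b/3), b)


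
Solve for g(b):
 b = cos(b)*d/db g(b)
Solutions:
 g(b) = C1 + Integral(b/cos(b), b)


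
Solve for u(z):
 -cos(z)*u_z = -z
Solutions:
 u(z) = C1 + Integral(z/cos(z), z)


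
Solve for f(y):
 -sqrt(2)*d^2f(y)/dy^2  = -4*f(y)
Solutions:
 f(y) = C1*exp(-2^(3/4)*y) + C2*exp(2^(3/4)*y)


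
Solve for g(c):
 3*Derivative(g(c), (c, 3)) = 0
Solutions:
 g(c) = C1 + C2*c + C3*c^2


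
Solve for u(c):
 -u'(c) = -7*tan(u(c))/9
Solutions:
 u(c) = pi - asin(C1*exp(7*c/9))
 u(c) = asin(C1*exp(7*c/9))


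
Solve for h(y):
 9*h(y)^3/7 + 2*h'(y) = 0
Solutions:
 h(y) = -sqrt(7)*sqrt(-1/(C1 - 9*y))
 h(y) = sqrt(7)*sqrt(-1/(C1 - 9*y))


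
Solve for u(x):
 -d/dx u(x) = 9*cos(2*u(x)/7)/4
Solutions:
 9*x/4 - 7*log(sin(2*u(x)/7) - 1)/4 + 7*log(sin(2*u(x)/7) + 1)/4 = C1


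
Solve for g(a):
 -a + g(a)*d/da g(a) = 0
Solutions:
 g(a) = -sqrt(C1 + a^2)
 g(a) = sqrt(C1 + a^2)


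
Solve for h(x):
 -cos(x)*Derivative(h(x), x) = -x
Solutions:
 h(x) = C1 + Integral(x/cos(x), x)


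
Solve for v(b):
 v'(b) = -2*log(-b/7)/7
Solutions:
 v(b) = C1 - 2*b*log(-b)/7 + 2*b*(1 + log(7))/7


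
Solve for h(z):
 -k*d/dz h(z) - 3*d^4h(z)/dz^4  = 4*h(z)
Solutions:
 h(z) = C1*exp(2^(2/3)*sqrt(3)*z*(-sqrt(2^(1/3)*(3*k^2 + sqrt(9*k^4 - 16384))^(1/3) + 32/(3*k^2 + sqrt(9*k^4 - 16384))^(1/3)) + sqrt(4*sqrt(3)*k/sqrt(2^(1/3)*(3*k^2 + sqrt(9*k^4 - 16384))^(1/3) + 32/(3*k^2 + sqrt(9*k^4 - 16384))^(1/3)) - 2^(1/3)*(3*k^2 + sqrt(9*k^4 - 16384))^(1/3) - 32/(3*k^2 + sqrt(9*k^4 - 16384))^(1/3)))/12) + C2*exp(2^(2/3)*sqrt(3)*z*(sqrt(2^(1/3)*(3*k^2 + sqrt(9*k^4 - 16384))^(1/3) + 32/(3*k^2 + sqrt(9*k^4 - 16384))^(1/3)) - sqrt(-4*sqrt(3)*k/sqrt(2^(1/3)*(3*k^2 + sqrt(9*k^4 - 16384))^(1/3) + 32/(3*k^2 + sqrt(9*k^4 - 16384))^(1/3)) - 2^(1/3)*(3*k^2 + sqrt(9*k^4 - 16384))^(1/3) - 32/(3*k^2 + sqrt(9*k^4 - 16384))^(1/3)))/12) + C3*exp(2^(2/3)*sqrt(3)*z*(sqrt(2^(1/3)*(3*k^2 + sqrt(9*k^4 - 16384))^(1/3) + 32/(3*k^2 + sqrt(9*k^4 - 16384))^(1/3)) + sqrt(-4*sqrt(3)*k/sqrt(2^(1/3)*(3*k^2 + sqrt(9*k^4 - 16384))^(1/3) + 32/(3*k^2 + sqrt(9*k^4 - 16384))^(1/3)) - 2^(1/3)*(3*k^2 + sqrt(9*k^4 - 16384))^(1/3) - 32/(3*k^2 + sqrt(9*k^4 - 16384))^(1/3)))/12) + C4*exp(-2^(2/3)*sqrt(3)*z*(sqrt(2^(1/3)*(3*k^2 + sqrt(9*k^4 - 16384))^(1/3) + 32/(3*k^2 + sqrt(9*k^4 - 16384))^(1/3)) + sqrt(4*sqrt(3)*k/sqrt(2^(1/3)*(3*k^2 + sqrt(9*k^4 - 16384))^(1/3) + 32/(3*k^2 + sqrt(9*k^4 - 16384))^(1/3)) - 2^(1/3)*(3*k^2 + sqrt(9*k^4 - 16384))^(1/3) - 32/(3*k^2 + sqrt(9*k^4 - 16384))^(1/3)))/12)


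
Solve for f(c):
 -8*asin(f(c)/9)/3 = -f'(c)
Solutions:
 Integral(1/asin(_y/9), (_y, f(c))) = C1 + 8*c/3


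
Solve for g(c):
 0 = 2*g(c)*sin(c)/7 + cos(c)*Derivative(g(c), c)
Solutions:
 g(c) = C1*cos(c)^(2/7)


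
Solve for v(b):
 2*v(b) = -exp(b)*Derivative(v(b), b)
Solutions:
 v(b) = C1*exp(2*exp(-b))


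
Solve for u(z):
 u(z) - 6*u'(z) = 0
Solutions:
 u(z) = C1*exp(z/6)


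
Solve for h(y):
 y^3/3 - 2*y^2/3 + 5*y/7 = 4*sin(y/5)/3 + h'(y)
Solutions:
 h(y) = C1 + y^4/12 - 2*y^3/9 + 5*y^2/14 + 20*cos(y/5)/3


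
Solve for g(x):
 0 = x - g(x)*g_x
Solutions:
 g(x) = -sqrt(C1 + x^2)
 g(x) = sqrt(C1 + x^2)


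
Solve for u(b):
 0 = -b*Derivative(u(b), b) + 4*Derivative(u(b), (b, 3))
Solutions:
 u(b) = C1 + Integral(C2*airyai(2^(1/3)*b/2) + C3*airybi(2^(1/3)*b/2), b)


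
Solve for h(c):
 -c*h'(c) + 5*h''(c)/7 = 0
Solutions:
 h(c) = C1 + C2*erfi(sqrt(70)*c/10)


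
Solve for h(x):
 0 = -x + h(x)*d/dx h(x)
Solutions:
 h(x) = -sqrt(C1 + x^2)
 h(x) = sqrt(C1 + x^2)


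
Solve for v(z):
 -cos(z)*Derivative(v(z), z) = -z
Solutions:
 v(z) = C1 + Integral(z/cos(z), z)


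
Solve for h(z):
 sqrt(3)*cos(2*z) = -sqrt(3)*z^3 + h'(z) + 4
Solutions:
 h(z) = C1 + sqrt(3)*z^4/4 - 4*z + sqrt(3)*sin(2*z)/2


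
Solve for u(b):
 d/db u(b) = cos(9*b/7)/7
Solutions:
 u(b) = C1 + sin(9*b/7)/9


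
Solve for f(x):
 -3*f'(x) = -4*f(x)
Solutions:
 f(x) = C1*exp(4*x/3)


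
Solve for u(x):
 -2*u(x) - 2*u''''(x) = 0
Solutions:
 u(x) = (C1*sin(sqrt(2)*x/2) + C2*cos(sqrt(2)*x/2))*exp(-sqrt(2)*x/2) + (C3*sin(sqrt(2)*x/2) + C4*cos(sqrt(2)*x/2))*exp(sqrt(2)*x/2)


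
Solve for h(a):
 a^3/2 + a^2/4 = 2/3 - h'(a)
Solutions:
 h(a) = C1 - a^4/8 - a^3/12 + 2*a/3


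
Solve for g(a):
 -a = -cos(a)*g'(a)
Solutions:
 g(a) = C1 + Integral(a/cos(a), a)


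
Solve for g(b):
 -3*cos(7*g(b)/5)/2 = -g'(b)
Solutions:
 -3*b/2 - 5*log(sin(7*g(b)/5) - 1)/14 + 5*log(sin(7*g(b)/5) + 1)/14 = C1


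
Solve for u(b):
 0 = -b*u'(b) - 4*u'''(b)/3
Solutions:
 u(b) = C1 + Integral(C2*airyai(-6^(1/3)*b/2) + C3*airybi(-6^(1/3)*b/2), b)


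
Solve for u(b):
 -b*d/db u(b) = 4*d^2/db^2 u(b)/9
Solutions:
 u(b) = C1 + C2*erf(3*sqrt(2)*b/4)


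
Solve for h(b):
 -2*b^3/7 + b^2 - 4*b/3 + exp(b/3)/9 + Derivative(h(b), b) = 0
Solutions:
 h(b) = C1 + b^4/14 - b^3/3 + 2*b^2/3 - exp(b/3)/3


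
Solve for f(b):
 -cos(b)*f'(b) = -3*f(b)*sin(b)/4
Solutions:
 f(b) = C1/cos(b)^(3/4)


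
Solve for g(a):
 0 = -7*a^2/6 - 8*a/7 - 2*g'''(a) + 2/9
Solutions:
 g(a) = C1 + C2*a + C3*a^2 - 7*a^5/720 - a^4/42 + a^3/54


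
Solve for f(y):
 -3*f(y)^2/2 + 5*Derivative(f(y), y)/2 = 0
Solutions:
 f(y) = -5/(C1 + 3*y)


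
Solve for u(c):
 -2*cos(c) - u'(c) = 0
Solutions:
 u(c) = C1 - 2*sin(c)


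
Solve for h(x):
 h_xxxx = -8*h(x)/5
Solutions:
 h(x) = (C1*sin(2^(1/4)*5^(3/4)*x/5) + C2*cos(2^(1/4)*5^(3/4)*x/5))*exp(-2^(1/4)*5^(3/4)*x/5) + (C3*sin(2^(1/4)*5^(3/4)*x/5) + C4*cos(2^(1/4)*5^(3/4)*x/5))*exp(2^(1/4)*5^(3/4)*x/5)


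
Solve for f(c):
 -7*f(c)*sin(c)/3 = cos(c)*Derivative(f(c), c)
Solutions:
 f(c) = C1*cos(c)^(7/3)


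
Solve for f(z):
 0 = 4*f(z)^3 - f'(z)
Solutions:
 f(z) = -sqrt(2)*sqrt(-1/(C1 + 4*z))/2
 f(z) = sqrt(2)*sqrt(-1/(C1 + 4*z))/2


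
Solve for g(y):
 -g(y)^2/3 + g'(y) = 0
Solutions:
 g(y) = -3/(C1 + y)


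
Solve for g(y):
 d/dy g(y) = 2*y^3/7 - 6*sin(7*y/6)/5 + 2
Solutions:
 g(y) = C1 + y^4/14 + 2*y + 36*cos(7*y/6)/35


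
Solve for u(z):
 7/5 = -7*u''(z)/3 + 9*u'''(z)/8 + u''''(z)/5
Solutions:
 u(z) = C1 + C2*z + C3*exp(z*(-135 + sqrt(45105))/48) + C4*exp(-z*(135 + sqrt(45105))/48) - 3*z^2/10


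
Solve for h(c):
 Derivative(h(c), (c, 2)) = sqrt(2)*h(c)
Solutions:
 h(c) = C1*exp(-2^(1/4)*c) + C2*exp(2^(1/4)*c)


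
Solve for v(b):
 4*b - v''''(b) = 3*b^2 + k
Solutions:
 v(b) = C1 + C2*b + C3*b^2 + C4*b^3 - b^6/120 + b^5/30 - b^4*k/24


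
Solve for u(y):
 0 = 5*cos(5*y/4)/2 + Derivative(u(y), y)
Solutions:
 u(y) = C1 - 2*sin(5*y/4)


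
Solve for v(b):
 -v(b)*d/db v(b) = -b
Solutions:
 v(b) = -sqrt(C1 + b^2)
 v(b) = sqrt(C1 + b^2)


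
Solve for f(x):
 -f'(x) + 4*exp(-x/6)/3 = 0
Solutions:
 f(x) = C1 - 8*exp(-x/6)


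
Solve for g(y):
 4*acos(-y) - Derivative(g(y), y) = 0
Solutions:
 g(y) = C1 + 4*y*acos(-y) + 4*sqrt(1 - y^2)


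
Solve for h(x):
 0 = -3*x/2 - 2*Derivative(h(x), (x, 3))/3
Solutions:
 h(x) = C1 + C2*x + C3*x^2 - 3*x^4/32


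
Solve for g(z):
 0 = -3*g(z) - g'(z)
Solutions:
 g(z) = C1*exp(-3*z)


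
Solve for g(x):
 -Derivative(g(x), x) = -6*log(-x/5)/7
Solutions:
 g(x) = C1 + 6*x*log(-x)/7 + 6*x*(-log(5) - 1)/7


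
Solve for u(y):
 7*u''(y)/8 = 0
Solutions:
 u(y) = C1 + C2*y


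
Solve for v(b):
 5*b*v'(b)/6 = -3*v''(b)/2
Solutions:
 v(b) = C1 + C2*erf(sqrt(10)*b/6)


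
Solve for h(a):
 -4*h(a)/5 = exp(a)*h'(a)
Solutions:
 h(a) = C1*exp(4*exp(-a)/5)


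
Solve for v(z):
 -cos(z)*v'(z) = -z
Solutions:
 v(z) = C1 + Integral(z/cos(z), z)


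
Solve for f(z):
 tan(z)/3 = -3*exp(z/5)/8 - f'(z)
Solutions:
 f(z) = C1 - 15*exp(z/5)/8 + log(cos(z))/3


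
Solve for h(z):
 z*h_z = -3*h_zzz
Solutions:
 h(z) = C1 + Integral(C2*airyai(-3^(2/3)*z/3) + C3*airybi(-3^(2/3)*z/3), z)


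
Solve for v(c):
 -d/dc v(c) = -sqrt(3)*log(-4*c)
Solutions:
 v(c) = C1 + sqrt(3)*c*log(-c) + sqrt(3)*c*(-1 + 2*log(2))


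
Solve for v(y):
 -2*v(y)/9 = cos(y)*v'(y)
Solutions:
 v(y) = C1*(sin(y) - 1)^(1/9)/(sin(y) + 1)^(1/9)


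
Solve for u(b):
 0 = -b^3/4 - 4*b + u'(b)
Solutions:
 u(b) = C1 + b^4/16 + 2*b^2


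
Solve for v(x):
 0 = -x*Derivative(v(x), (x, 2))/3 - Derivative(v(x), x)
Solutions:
 v(x) = C1 + C2/x^2


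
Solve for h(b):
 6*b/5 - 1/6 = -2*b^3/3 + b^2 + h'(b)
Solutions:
 h(b) = C1 + b^4/6 - b^3/3 + 3*b^2/5 - b/6


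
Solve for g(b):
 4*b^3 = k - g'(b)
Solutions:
 g(b) = C1 - b^4 + b*k


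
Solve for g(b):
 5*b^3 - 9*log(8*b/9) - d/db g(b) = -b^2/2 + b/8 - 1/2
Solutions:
 g(b) = C1 + 5*b^4/4 + b^3/6 - b^2/16 - 9*b*log(b) - 27*b*log(2) + 19*b/2 + 18*b*log(3)


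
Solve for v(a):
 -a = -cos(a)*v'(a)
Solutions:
 v(a) = C1 + Integral(a/cos(a), a)


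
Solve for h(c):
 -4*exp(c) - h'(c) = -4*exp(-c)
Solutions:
 h(c) = C1 - 8*cosh(c)


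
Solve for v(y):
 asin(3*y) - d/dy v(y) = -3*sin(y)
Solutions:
 v(y) = C1 + y*asin(3*y) + sqrt(1 - 9*y^2)/3 - 3*cos(y)


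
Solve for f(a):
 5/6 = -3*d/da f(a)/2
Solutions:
 f(a) = C1 - 5*a/9


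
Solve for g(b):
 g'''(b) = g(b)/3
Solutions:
 g(b) = C3*exp(3^(2/3)*b/3) + (C1*sin(3^(1/6)*b/2) + C2*cos(3^(1/6)*b/2))*exp(-3^(2/3)*b/6)


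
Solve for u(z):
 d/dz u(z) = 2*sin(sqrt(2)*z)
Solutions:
 u(z) = C1 - sqrt(2)*cos(sqrt(2)*z)


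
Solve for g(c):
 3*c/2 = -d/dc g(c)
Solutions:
 g(c) = C1 - 3*c^2/4


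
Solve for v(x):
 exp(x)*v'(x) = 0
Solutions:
 v(x) = C1


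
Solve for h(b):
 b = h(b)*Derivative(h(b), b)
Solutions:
 h(b) = -sqrt(C1 + b^2)
 h(b) = sqrt(C1 + b^2)


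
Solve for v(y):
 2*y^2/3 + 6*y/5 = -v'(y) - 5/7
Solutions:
 v(y) = C1 - 2*y^3/9 - 3*y^2/5 - 5*y/7


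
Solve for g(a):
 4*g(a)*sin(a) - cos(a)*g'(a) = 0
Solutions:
 g(a) = C1/cos(a)^4


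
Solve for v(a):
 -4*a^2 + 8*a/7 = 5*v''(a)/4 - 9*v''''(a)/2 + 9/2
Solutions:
 v(a) = C1 + C2*a + C3*exp(-sqrt(10)*a/6) + C4*exp(sqrt(10)*a/6) - 4*a^4/15 + 16*a^3/105 - 333*a^2/25
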